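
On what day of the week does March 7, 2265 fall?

Doomsday rule: the anchor day for the 2200s is Friday. For year 65: 65÷12 = 5 r 5, and 5÷4 = 1, so 5+5+1 = 11.
Friday + 11 ≡ Tuesday — that's 2265's doomsday.
In March the doomsday date is Mar 14.
Mar 7 is 7 days before Mar 14; 7 mod 7 = 0, so Tuesday − 0 = Tuesday.

Tuesday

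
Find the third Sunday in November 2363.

November 1, 2363 is a Friday.
The first Sunday is therefore November 3 (2 days later).
The third Sunday is 3 + 2×7 = November 17.

November 17, 2363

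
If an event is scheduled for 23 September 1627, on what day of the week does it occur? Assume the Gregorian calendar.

Thursday

Doomsday rule: the anchor day for the 1600s is Tuesday. For year 27: 27÷12 = 2 r 3, and 3÷4 = 0, so 2+3+0 = 5.
Tuesday + 5 ≡ Sunday — that's 1627's doomsday.
In September the doomsday date is Sep 5.
Sep 23 is 18 days after Sep 5; 18 mod 7 = 4, so Sunday + 4 = Thursday.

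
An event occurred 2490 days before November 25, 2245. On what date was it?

−365 (one year) → Nov 25, 2244 (2125 left).
−366 (one year; includes Feb 29, 2244) → Nov 25, 2243 (1759 left).
−365 (one year) → Nov 25, 2242 (1394 left).
−365 (one year) → Nov 25, 2241 (1029 left).
−365 (one year) → Nov 25, 2240 (664 left).
−366 (one year; includes Feb 29, 2240) → Nov 25, 2239 (298 left).
−25 → Oct 31, 2239 (end of Oct, 31 days; 273 left).
−31 → Sep 30, 2239 (end of Sep, 30 days; 242 left).
−30 → Aug 31, 2239 (end of Aug, 31 days; 212 left).
−31 → Jul 31, 2239 (end of Jul, 31 days; 181 left).
−31 → Jun 30, 2239 (end of Jun, 30 days; 150 left).
−30 → May 31, 2239 (end of May, 31 days; 120 left).
−31 → Apr 30, 2239 (end of Apr, 30 days; 89 left).
−30 → Mar 31, 2239 (end of Mar, 31 days; 59 left).
−31 → Feb 28, 2239 (end of Feb, 28 days; 28 left).
−28 → Jan 31, 2239 (end of Jan, 31 days; 0 left).

January 31, 2239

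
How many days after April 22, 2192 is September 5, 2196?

1597

Apr 22, 2192 → Apr 22, 2193: 365 days.
Apr 22, 2193 → Apr 22, 2194: 365 days.
Apr 22, 2194 → Apr 22, 2195: 365 days.
Apr 22, 2195 → Apr 22, 2196: 366 days (Feb 29, 2196 is in that span).
Apr 22, 2196 → May 22, 2196: 30 days (April has 30).
May 22, 2196 → Jun 22, 2196: 31 days (May has 31).
Jun 22, 2196 → Jul 22, 2196: 30 days (June has 30).
Jul 22, 2196 → Aug 22, 2196: 31 days (July has 31).
Aug 22, 2196 → Sep 5, 2196: 14 days.
Total: 1597 days.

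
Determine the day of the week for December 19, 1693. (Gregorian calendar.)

Saturday

Doomsday rule: the anchor day for the 1600s is Tuesday. For year 93: 93÷12 = 7 r 9, and 9÷4 = 2, so 7+9+2 = 18.
Tuesday + 18 ≡ Saturday — that's 1693's doomsday.
In December the doomsday date is Dec 12.
Dec 19 is 7 days after Dec 12; 7 mod 7 = 0, so Saturday + 0 = Saturday.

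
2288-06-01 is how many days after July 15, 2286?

Jul 15, 2286 → Jul 15, 2287: 365 days.
Jul 15, 2287 → Aug 15, 2287: 31 days (July has 31).
Aug 15, 2287 → Sep 15, 2287: 31 days (August has 31).
Sep 15, 2287 → Oct 15, 2287: 30 days (September has 30).
Oct 15, 2287 → Nov 15, 2287: 31 days (October has 31).
Nov 15, 2287 → Dec 15, 2287: 30 days (November has 30).
Dec 15, 2287 → Jan 15, 2288: 31 days (December has 31).
Jan 15, 2288 → Feb 15, 2288: 31 days (January has 31).
Feb 15, 2288 → Mar 15, 2288: 29 days (February has 29).
Mar 15, 2288 → Apr 15, 2288: 31 days (March has 31).
Apr 15, 2288 → May 15, 2288: 30 days (April has 30).
May 15, 2288 → Jun 1, 2288: 17 days.
Total: 687 days.

687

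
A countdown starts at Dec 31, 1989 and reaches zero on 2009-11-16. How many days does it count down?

Dec 31, 1989 → Dec 31, 1990: 365 days.
Dec 31, 1990 → Dec 31, 1991: 365 days.
Dec 31, 1991 → Dec 31, 1992: 366 days (Feb 29, 1992 is in that span).
Dec 31, 1992 → Dec 31, 1993: 365 days.
Dec 31, 1993 → Dec 31, 1994: 365 days.
Dec 31, 1994 → Dec 31, 1995: 365 days.
Dec 31, 1995 → Dec 31, 1996: 366 days (Feb 29, 1996 is in that span).
Dec 31, 1996 → Dec 31, 1997: 365 days.
Dec 31, 1997 → Dec 31, 1998: 365 days.
Dec 31, 1998 → Dec 31, 1999: 365 days.
Dec 31, 1999 → Dec 31, 2000: 366 days (Feb 29, 2000 is in that span).
Dec 31, 2000 → Dec 31, 2001: 365 days.
Dec 31, 2001 → Dec 31, 2002: 365 days.
Dec 31, 2002 → Dec 31, 2003: 365 days.
Dec 31, 2003 → Dec 31, 2004: 366 days (Feb 29, 2004 is in that span).
Dec 31, 2004 → Dec 31, 2005: 365 days.
Dec 31, 2005 → Dec 31, 2006: 365 days.
Dec 31, 2006 → Dec 31, 2007: 365 days.
Dec 31, 2007 → Dec 31, 2008: 366 days (Feb 29, 2008 is in that span).
Dec 31, 2008 → Jan 31, 2009: 31 days (December has 31).
Jan 31, 2009 → Feb 28, 2009: 28 days (January has 31).
Feb 28, 2009 → Mar 28, 2009: 28 days (February has 28).
Mar 28, 2009 → Apr 28, 2009: 31 days (March has 31).
Apr 28, 2009 → May 28, 2009: 30 days (April has 30).
May 28, 2009 → Jun 28, 2009: 31 days (May has 31).
Jun 28, 2009 → Jul 28, 2009: 30 days (June has 30).
Jul 28, 2009 → Aug 28, 2009: 31 days (July has 31).
Aug 28, 2009 → Sep 28, 2009: 31 days (August has 31).
Sep 28, 2009 → Oct 28, 2009: 30 days (September has 30).
Oct 28, 2009 → Nov 16, 2009: 19 days.
Total: 7260 days.

7260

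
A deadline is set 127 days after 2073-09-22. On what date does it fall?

Sep has 30 days: +9 → Oct 1, 2073 (118 left).
Oct has 31 days: +31 → Nov 1, 2073 (87 left).
Nov has 30 days: +30 → Dec 1, 2073 (57 left).
Dec has 31 days: +31 → Jan 1, 2074 (26 left).
+26 → Jan 27, 2074.

January 27, 2074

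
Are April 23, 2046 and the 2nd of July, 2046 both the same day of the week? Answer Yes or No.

From Apr 23, 2046 to Jul 2, 2046 is 70 days.
70 mod 7 = 0, so they are the same weekday.
(Apr 23, 2046 is a Monday; Jul 2, 2046 is a Monday.)

Yes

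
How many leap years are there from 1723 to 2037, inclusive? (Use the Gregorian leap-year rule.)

77

Multiples of 4 in [1723,2037]: 79.
Of those, multiples of 100: 3 (not leap unless ÷400).
Multiples of 400: 1.
Leap years = 79 − 3 + 1 = 77.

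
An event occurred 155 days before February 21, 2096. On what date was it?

September 19, 2095

−21 → Jan 31, 2096 (end of Jan, 31 days; 134 left).
−31 → Dec 31, 2095 (end of Dec, 31 days; 103 left).
−31 → Nov 30, 2095 (end of Nov, 30 days; 72 left).
−30 → Oct 31, 2095 (end of Oct, 31 days; 42 left).
−31 → Sep 30, 2095 (end of Sep, 30 days; 11 left).
−11 → Sep 19, 2095.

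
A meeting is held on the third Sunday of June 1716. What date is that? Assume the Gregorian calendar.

June 21, 1716

June 1, 1716 is a Monday.
The first Sunday is therefore June 7 (6 days later).
The third Sunday is 7 + 2×7 = June 21.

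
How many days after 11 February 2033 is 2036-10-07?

Feb 11, 2033 → Feb 11, 2034: 365 days.
Feb 11, 2034 → Feb 11, 2035: 365 days.
Feb 11, 2035 → Feb 11, 2036: 365 days.
Feb 11, 2036 → Mar 11, 2036: 29 days (February has 29).
Mar 11, 2036 → Apr 11, 2036: 31 days (March has 31).
Apr 11, 2036 → May 11, 2036: 30 days (April has 30).
May 11, 2036 → Jun 11, 2036: 31 days (May has 31).
Jun 11, 2036 → Jul 11, 2036: 30 days (June has 30).
Jul 11, 2036 → Aug 11, 2036: 31 days (July has 31).
Aug 11, 2036 → Sep 11, 2036: 31 days (August has 31).
Sep 11, 2036 → Oct 7, 2036: 26 days.
Total: 1334 days.

1334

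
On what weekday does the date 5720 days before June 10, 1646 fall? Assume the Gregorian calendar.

First find the weekday of Jun 10, 1646. Doomsday rule: the anchor day for the 1600s is Tuesday. For year 46: 46÷12 = 3 r 10, and 10÷4 = 2, so 3+10+2 = 15.
Tuesday + 15 ≡ Wednesday — that's 1646's doomsday.
In June the doomsday date is Jun 6.
Jun 10 is 4 days after Jun 6; 4 mod 7 = 4, so Wednesday + 4 = Sunday.
5720 mod 7 = 1, so 5720 days before a Sunday is Sunday − 1 = Saturday.

Saturday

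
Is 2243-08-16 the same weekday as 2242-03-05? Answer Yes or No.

From Mar 5, 2242 to Aug 16, 2243 is 529 days.
529 mod 7 = 4, so they are different weekdays.
(Mar 5, 2242 is a Saturday; Aug 16, 2243 is a Wednesday.)

No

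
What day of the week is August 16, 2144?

Doomsday rule: the anchor day for the 2100s is Sunday. For year 44: 44÷12 = 3 r 8, and 8÷4 = 2, so 3+8+2 = 13.
Sunday + 13 ≡ Saturday — that's 2144's doomsday.
In August the doomsday date is Aug 8.
Aug 16 is 8 days after Aug 8; 8 mod 7 = 1, so Saturday + 1 = Sunday.

Sunday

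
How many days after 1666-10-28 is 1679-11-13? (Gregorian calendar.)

4764

Oct 28, 1666 → Oct 28, 1667: 365 days.
Oct 28, 1667 → Oct 28, 1668: 366 days (Feb 29, 1668 is in that span).
Oct 28, 1668 → Oct 28, 1669: 365 days.
Oct 28, 1669 → Oct 28, 1670: 365 days.
Oct 28, 1670 → Oct 28, 1671: 365 days.
Oct 28, 1671 → Oct 28, 1672: 366 days (Feb 29, 1672 is in that span).
Oct 28, 1672 → Oct 28, 1673: 365 days.
Oct 28, 1673 → Oct 28, 1674: 365 days.
Oct 28, 1674 → Oct 28, 1675: 365 days.
Oct 28, 1675 → Oct 28, 1676: 366 days (Feb 29, 1676 is in that span).
Oct 28, 1676 → Oct 28, 1677: 365 days.
Oct 28, 1677 → Oct 28, 1678: 365 days.
Oct 28, 1678 → Nov 28, 1678: 31 days (October has 31).
Nov 28, 1678 → Dec 28, 1678: 30 days (November has 30).
Dec 28, 1678 → Jan 28, 1679: 31 days (December has 31).
Jan 28, 1679 → Feb 28, 1679: 31 days (January has 31).
Feb 28, 1679 → Mar 28, 1679: 28 days (February has 28).
Mar 28, 1679 → Apr 28, 1679: 31 days (March has 31).
Apr 28, 1679 → May 28, 1679: 30 days (April has 30).
May 28, 1679 → Jun 28, 1679: 31 days (May has 31).
Jun 28, 1679 → Jul 28, 1679: 30 days (June has 30).
Jul 28, 1679 → Aug 28, 1679: 31 days (July has 31).
Aug 28, 1679 → Sep 28, 1679: 31 days (August has 31).
Sep 28, 1679 → Oct 28, 1679: 30 days (September has 30).
Oct 28, 1679 → Nov 13, 1679: 16 days.
Total: 4764 days.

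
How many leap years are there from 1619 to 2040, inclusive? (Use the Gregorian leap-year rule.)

Multiples of 4 in [1619,2040]: 106.
Of those, multiples of 100: 4 (not leap unless ÷400).
Multiples of 400: 1.
Leap years = 106 − 4 + 1 = 103.

103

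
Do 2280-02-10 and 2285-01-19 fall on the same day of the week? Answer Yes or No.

From Feb 10, 2280 to Jan 19, 2285 is 1805 days.
1805 mod 7 = 6, so they are different weekdays.
(Feb 10, 2280 is a Tuesday; Jan 19, 2285 is a Monday.)

No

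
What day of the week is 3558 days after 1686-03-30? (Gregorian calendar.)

Mar 30, 1686 is a Saturday.
3558 mod 7 = 2, so 3558 days after a Saturday is Saturday + 2 = Monday.

Monday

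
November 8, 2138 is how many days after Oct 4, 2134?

Oct 4, 2134 → Oct 4, 2135: 365 days.
Oct 4, 2135 → Oct 4, 2136: 366 days (Feb 29, 2136 is in that span).
Oct 4, 2136 → Oct 4, 2137: 365 days.
Oct 4, 2137 → Nov 4, 2137: 31 days (October has 31).
Nov 4, 2137 → Dec 4, 2137: 30 days (November has 30).
Dec 4, 2137 → Jan 4, 2138: 31 days (December has 31).
Jan 4, 2138 → Feb 4, 2138: 31 days (January has 31).
Feb 4, 2138 → Mar 4, 2138: 28 days (February has 28).
Mar 4, 2138 → Apr 4, 2138: 31 days (March has 31).
Apr 4, 2138 → May 4, 2138: 30 days (April has 30).
May 4, 2138 → Jun 4, 2138: 31 days (May has 31).
Jun 4, 2138 → Jul 4, 2138: 30 days (June has 30).
Jul 4, 2138 → Aug 4, 2138: 31 days (July has 31).
Aug 4, 2138 → Sep 4, 2138: 31 days (August has 31).
Sep 4, 2138 → Oct 4, 2138: 30 days (September has 30).
Oct 4, 2138 → Nov 4, 2138: 31 days (October has 31).
Nov 4, 2138 → Nov 8, 2138: 4 days.
Total: 1496 days.

1496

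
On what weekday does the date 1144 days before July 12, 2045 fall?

Sunday

First find the weekday of Jul 12, 2045. Doomsday rule: the anchor day for the 2000s is Tuesday. For year 45: 45÷12 = 3 r 9, and 9÷4 = 2, so 3+9+2 = 14.
Tuesday + 14 ≡ Tuesday — that's 2045's doomsday.
In July the doomsday date is Jul 11.
Jul 12 is 1 day after Jul 11; 1 mod 7 = 1, so Tuesday + 1 = Wednesday.
1144 mod 7 = 3, so 1144 days before a Wednesday is Wednesday − 3 = Sunday.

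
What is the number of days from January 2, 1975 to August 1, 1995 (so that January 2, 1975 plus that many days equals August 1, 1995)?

Jan 2, 1975 → Jan 2, 1976: 365 days.
Jan 2, 1976 → Jan 2, 1977: 366 days (Feb 29, 1976 is in that span).
Jan 2, 1977 → Jan 2, 1978: 365 days.
Jan 2, 1978 → Jan 2, 1979: 365 days.
Jan 2, 1979 → Jan 2, 1980: 365 days.
Jan 2, 1980 → Jan 2, 1981: 366 days (Feb 29, 1980 is in that span).
Jan 2, 1981 → Jan 2, 1982: 365 days.
Jan 2, 1982 → Jan 2, 1983: 365 days.
Jan 2, 1983 → Jan 2, 1984: 365 days.
Jan 2, 1984 → Jan 2, 1985: 366 days (Feb 29, 1984 is in that span).
Jan 2, 1985 → Jan 2, 1986: 365 days.
Jan 2, 1986 → Jan 2, 1987: 365 days.
Jan 2, 1987 → Jan 2, 1988: 365 days.
Jan 2, 1988 → Jan 2, 1989: 366 days (Feb 29, 1988 is in that span).
Jan 2, 1989 → Jan 2, 1990: 365 days.
Jan 2, 1990 → Jan 2, 1991: 365 days.
Jan 2, 1991 → Jan 2, 1992: 365 days.
Jan 2, 1992 → Jan 2, 1993: 366 days (Feb 29, 1992 is in that span).
Jan 2, 1993 → Jan 2, 1994: 365 days.
Jan 2, 1994 → Jan 2, 1995: 365 days.
Jan 2, 1995 → Feb 2, 1995: 31 days (January has 31).
Feb 2, 1995 → Mar 2, 1995: 28 days (February has 28).
Mar 2, 1995 → Apr 2, 1995: 31 days (March has 31).
Apr 2, 1995 → May 2, 1995: 30 days (April has 30).
May 2, 1995 → Jun 2, 1995: 31 days (May has 31).
Jun 2, 1995 → Jul 2, 1995: 30 days (June has 30).
Jul 2, 1995 → Aug 1, 1995: 30 days.
Total: 7516 days.

7516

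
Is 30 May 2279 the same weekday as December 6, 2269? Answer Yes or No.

No

From Dec 6, 2269 to May 30, 2279 is 3462 days.
3462 mod 7 = 4, so they are different weekdays.
(Dec 6, 2269 is a Monday; May 30, 2279 is a Friday.)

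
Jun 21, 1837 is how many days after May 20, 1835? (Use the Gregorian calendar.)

May 20, 1835 → May 20, 1836: 366 days (Feb 29, 1836 is in that span).
May 20, 1836 → Jun 20, 1836: 31 days (May has 31).
Jun 20, 1836 → Jul 20, 1836: 30 days (June has 30).
Jul 20, 1836 → Aug 20, 1836: 31 days (July has 31).
Aug 20, 1836 → Sep 20, 1836: 31 days (August has 31).
Sep 20, 1836 → Oct 20, 1836: 30 days (September has 30).
Oct 20, 1836 → Nov 20, 1836: 31 days (October has 31).
Nov 20, 1836 → Dec 20, 1836: 30 days (November has 30).
Dec 20, 1836 → Jan 20, 1837: 31 days (December has 31).
Jan 20, 1837 → Feb 20, 1837: 31 days (January has 31).
Feb 20, 1837 → Mar 20, 1837: 28 days (February has 28).
Mar 20, 1837 → Apr 20, 1837: 31 days (March has 31).
Apr 20, 1837 → May 20, 1837: 30 days (April has 30).
May 20, 1837 → Jun 20, 1837: 31 days (May has 31).
Jun 20, 1837 → Jun 21, 1837: 1 days.
Total: 763 days.

763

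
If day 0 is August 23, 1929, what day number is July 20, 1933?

1427

Aug 23, 1929 → Aug 23, 1930: 365 days.
Aug 23, 1930 → Aug 23, 1931: 365 days.
Aug 23, 1931 → Aug 23, 1932: 366 days (Feb 29, 1932 is in that span).
Aug 23, 1932 → Sep 23, 1932: 31 days (August has 31).
Sep 23, 1932 → Oct 23, 1932: 30 days (September has 30).
Oct 23, 1932 → Nov 23, 1932: 31 days (October has 31).
Nov 23, 1932 → Dec 23, 1932: 30 days (November has 30).
Dec 23, 1932 → Jan 23, 1933: 31 days (December has 31).
Jan 23, 1933 → Feb 23, 1933: 31 days (January has 31).
Feb 23, 1933 → Mar 23, 1933: 28 days (February has 28).
Mar 23, 1933 → Apr 23, 1933: 31 days (March has 31).
Apr 23, 1933 → May 23, 1933: 30 days (April has 30).
May 23, 1933 → Jun 23, 1933: 31 days (May has 31).
Jun 23, 1933 → Jul 20, 1933: 27 days.
Total: 1427 days.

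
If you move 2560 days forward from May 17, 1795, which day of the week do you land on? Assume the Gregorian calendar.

First find the weekday of May 17, 1795. Doomsday rule: the anchor day for the 1700s is Sunday. For year 95: 95÷12 = 7 r 11, and 11÷4 = 2, so 7+11+2 = 20.
Sunday + 20 ≡ Saturday — that's 1795's doomsday.
In May the doomsday date is May 9.
May 17 is 8 days after May 9; 8 mod 7 = 1, so Saturday + 1 = Sunday.
2560 mod 7 = 5, so 2560 days after a Sunday is Sunday + 5 = Friday.

Friday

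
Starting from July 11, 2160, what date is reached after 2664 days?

October 27, 2167

+365 (one year) → Jul 11, 2161 (2299 left).
+365 (one year) → Jul 11, 2162 (1934 left).
+365 (one year) → Jul 11, 2163 (1569 left).
+366 (one year; includes Feb 29, 2164) → Jul 11, 2164 (1203 left).
+365 (one year) → Jul 11, 2165 (838 left).
+365 (one year) → Jul 11, 2166 (473 left).
+365 (one year) → Jul 11, 2167 (108 left).
Jul has 31 days: +21 → Aug 1, 2167 (87 left).
Aug has 31 days: +31 → Sep 1, 2167 (56 left).
Sep has 30 days: +30 → Oct 1, 2167 (26 left).
+26 → Oct 27, 2167.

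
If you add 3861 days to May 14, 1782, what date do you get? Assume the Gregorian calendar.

+365 (one year) → May 14, 1783 (3496 left).
+366 (one year; includes Feb 29, 1784) → May 14, 1784 (3130 left).
+365 (one year) → May 14, 1785 (2765 left).
+365 (one year) → May 14, 1786 (2400 left).
+365 (one year) → May 14, 1787 (2035 left).
+366 (one year; includes Feb 29, 1788) → May 14, 1788 (1669 left).
+365 (one year) → May 14, 1789 (1304 left).
+365 (one year) → May 14, 1790 (939 left).
+365 (one year) → May 14, 1791 (574 left).
+366 (one year; includes Feb 29, 1792) → May 14, 1792 (208 left).
May has 31 days: +18 → Jun 1, 1792 (190 left).
Jun has 30 days: +30 → Jul 1, 1792 (160 left).
Jul has 31 days: +31 → Aug 1, 1792 (129 left).
Aug has 31 days: +31 → Sep 1, 1792 (98 left).
Sep has 30 days: +30 → Oct 1, 1792 (68 left).
Oct has 31 days: +31 → Nov 1, 1792 (37 left).
Nov has 30 days: +30 → Dec 1, 1792 (7 left).
+7 → Dec 8, 1792.

December 8, 1792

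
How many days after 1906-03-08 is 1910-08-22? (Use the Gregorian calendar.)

1628

Mar 8, 1906 → Mar 8, 1907: 365 days.
Mar 8, 1907 → Mar 8, 1908: 366 days (Feb 29, 1908 is in that span).
Mar 8, 1908 → Mar 8, 1909: 365 days.
Mar 8, 1909 → Mar 8, 1910: 365 days.
Mar 8, 1910 → Apr 8, 1910: 31 days (March has 31).
Apr 8, 1910 → May 8, 1910: 30 days (April has 30).
May 8, 1910 → Jun 8, 1910: 31 days (May has 31).
Jun 8, 1910 → Jul 8, 1910: 30 days (June has 30).
Jul 8, 1910 → Aug 8, 1910: 31 days (July has 31).
Aug 8, 1910 → Aug 22, 1910: 14 days.
Total: 1628 days.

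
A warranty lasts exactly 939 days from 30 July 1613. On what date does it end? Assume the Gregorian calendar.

February 24, 1616

+365 (one year) → Jul 30, 1614 (574 left).
+365 (one year) → Jul 30, 1615 (209 left).
Jul has 31 days: +2 → Aug 1, 1615 (207 left).
Aug has 31 days: +31 → Sep 1, 1615 (176 left).
Sep has 30 days: +30 → Oct 1, 1615 (146 left).
Oct has 31 days: +31 → Nov 1, 1615 (115 left).
Nov has 30 days: +30 → Dec 1, 1615 (85 left).
Dec has 31 days: +31 → Jan 1, 1616 (54 left).
Jan has 31 days: +31 → Feb 1, 1616 (23 left).
+23 → Feb 24, 1616.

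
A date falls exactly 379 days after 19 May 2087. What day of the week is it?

Tuesday

First find the weekday of May 19, 2087. Doomsday rule: the anchor day for the 2000s is Tuesday. For year 87: 87÷12 = 7 r 3, and 3÷4 = 0, so 7+3+0 = 10.
Tuesday + 10 ≡ Friday — that's 2087's doomsday.
In May the doomsday date is May 9.
May 19 is 10 days after May 9; 10 mod 7 = 3, so Friday + 3 = Monday.
379 mod 7 = 1, so 379 days after a Monday is Monday + 1 = Tuesday.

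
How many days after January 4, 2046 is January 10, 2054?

Jan 4, 2046 → Jan 4, 2047: 365 days.
Jan 4, 2047 → Jan 4, 2048: 365 days.
Jan 4, 2048 → Jan 4, 2049: 366 days (Feb 29, 2048 is in that span).
Jan 4, 2049 → Jan 4, 2050: 365 days.
Jan 4, 2050 → Jan 4, 2051: 365 days.
Jan 4, 2051 → Jan 4, 2052: 365 days.
Jan 4, 2052 → Jan 4, 2053: 366 days (Feb 29, 2052 is in that span).
Jan 4, 2053 → Feb 4, 2053: 31 days (January has 31).
Feb 4, 2053 → Mar 4, 2053: 28 days (February has 28).
Mar 4, 2053 → Apr 4, 2053: 31 days (March has 31).
Apr 4, 2053 → May 4, 2053: 30 days (April has 30).
May 4, 2053 → Jun 4, 2053: 31 days (May has 31).
Jun 4, 2053 → Jul 4, 2053: 30 days (June has 30).
Jul 4, 2053 → Aug 4, 2053: 31 days (July has 31).
Aug 4, 2053 → Sep 4, 2053: 31 days (August has 31).
Sep 4, 2053 → Oct 4, 2053: 30 days (September has 30).
Oct 4, 2053 → Nov 4, 2053: 31 days (October has 31).
Nov 4, 2053 → Dec 4, 2053: 30 days (November has 30).
Dec 4, 2053 → Jan 4, 2054: 31 days (December has 31).
Jan 4, 2054 → Jan 10, 2054: 6 days.
Total: 2928 days.

2928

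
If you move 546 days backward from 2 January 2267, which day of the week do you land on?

Wednesday

First find the weekday of Jan 2, 2267. Doomsday rule: the anchor day for the 2200s is Friday. For year 67: 67÷12 = 5 r 7, and 7÷4 = 1, so 5+7+1 = 13.
Friday + 13 ≡ Thursday — that's 2267's doomsday.
In January the doomsday date is Jan 3 (2267 is not a leap year).
Jan 2 is 1 day before Jan 3; 1 mod 7 = 1, so Thursday − 1 = Wednesday.
546 mod 7 = 0, so 546 days before a Wednesday is Wednesday − 0 = Wednesday.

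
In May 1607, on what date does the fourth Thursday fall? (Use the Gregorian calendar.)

May 24, 1607

May 1, 1607 is a Tuesday.
The first Thursday is therefore May 3 (2 days later).
The fourth Thursday is 3 + 3×7 = May 24.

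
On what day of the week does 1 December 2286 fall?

Wednesday

Doomsday rule: the anchor day for the 2200s is Friday. For year 86: 86÷12 = 7 r 2, and 2÷4 = 0, so 7+2+0 = 9.
Friday + 9 ≡ Sunday — that's 2286's doomsday.
In December the doomsday date is Dec 12.
Dec 1 is 11 days before Dec 12; 11 mod 7 = 4, so Sunday − 4 = Wednesday.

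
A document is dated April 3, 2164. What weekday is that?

Doomsday rule: the anchor day for the 2100s is Sunday. For year 64: 64÷12 = 5 r 4, and 4÷4 = 1, so 5+4+1 = 10.
Sunday + 10 ≡ Wednesday — that's 2164's doomsday.
In April the doomsday date is Apr 4.
Apr 3 is 1 day before Apr 4; 1 mod 7 = 1, so Wednesday − 1 = Tuesday.

Tuesday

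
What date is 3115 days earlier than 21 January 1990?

July 12, 1981

−365 (one year) → Jan 21, 1989 (2750 left).
−366 (one year; includes Feb 29, 1988) → Jan 21, 1988 (2384 left).
−365 (one year) → Jan 21, 1987 (2019 left).
−365 (one year) → Jan 21, 1986 (1654 left).
−365 (one year) → Jan 21, 1985 (1289 left).
−366 (one year; includes Feb 29, 1984) → Jan 21, 1984 (923 left).
−365 (one year) → Jan 21, 1983 (558 left).
−365 (one year) → Jan 21, 1982 (193 left).
−21 → Dec 31, 1981 (end of Dec, 31 days; 172 left).
−31 → Nov 30, 1981 (end of Nov, 30 days; 141 left).
−30 → Oct 31, 1981 (end of Oct, 31 days; 111 left).
−31 → Sep 30, 1981 (end of Sep, 30 days; 80 left).
−30 → Aug 31, 1981 (end of Aug, 31 days; 50 left).
−31 → Jul 31, 1981 (end of Jul, 31 days; 19 left).
−19 → Jul 12, 1981.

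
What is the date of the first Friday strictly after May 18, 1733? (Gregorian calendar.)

May 18, 1733 is a Monday.
From Monday to the next Friday is 4 days.
May 18, 1733 + 4 = May 22, 1733.

May 22, 1733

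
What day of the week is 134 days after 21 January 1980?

Tuesday

First find the weekday of Jan 21, 1980. Doomsday rule: the anchor day for the 1900s is Wednesday. For year 80: 80÷12 = 6 r 8, and 8÷4 = 2, so 6+8+2 = 16.
Wednesday + 16 ≡ Friday — that's 1980's doomsday.
In January the doomsday date is Jan 4 (1980 is a leap year (divisible by 4)).
Jan 21 is 17 days after Jan 4; 17 mod 7 = 3, so Friday + 3 = Monday.
134 mod 7 = 1, so 134 days after a Monday is Monday + 1 = Tuesday.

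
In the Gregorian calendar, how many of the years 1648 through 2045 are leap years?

97

Multiples of 4 in [1648,2045]: 100.
Of those, multiples of 100: 4 (not leap unless ÷400).
Multiples of 400: 1.
Leap years = 100 − 4 + 1 = 97.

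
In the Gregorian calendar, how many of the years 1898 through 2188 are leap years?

Multiples of 4 in [1898,2188]: 73.
Of those, multiples of 100: 3 (not leap unless ÷400).
Multiples of 400: 1.
Leap years = 73 − 3 + 1 = 71.

71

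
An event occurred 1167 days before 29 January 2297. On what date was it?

November 19, 2293

−366 (one year; includes Feb 29, 2296) → Jan 29, 2296 (801 left).
−365 (one year) → Jan 29, 2295 (436 left).
−365 (one year) → Jan 29, 2294 (71 left).
−29 → Dec 31, 2293 (end of Dec, 31 days; 42 left).
−31 → Nov 30, 2293 (end of Nov, 30 days; 11 left).
−11 → Nov 19, 2293.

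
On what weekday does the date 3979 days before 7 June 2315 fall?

Jun 7, 2315 is a Monday.
3979 mod 7 = 3, so 3979 days before a Monday is Monday − 3 = Friday.

Friday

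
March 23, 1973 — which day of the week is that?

Friday

Doomsday rule: the anchor day for the 1900s is Wednesday. For year 73: 73÷12 = 6 r 1, and 1÷4 = 0, so 6+1+0 = 7.
Wednesday + 7 ≡ Wednesday — that's 1973's doomsday.
In March the doomsday date is Mar 14.
Mar 23 is 9 days after Mar 14; 9 mod 7 = 2, so Wednesday + 2 = Friday.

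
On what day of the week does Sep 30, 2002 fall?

Monday

Doomsday rule: the anchor day for the 2000s is Tuesday. For year 02: 2÷12 = 0 r 2, and 2÷4 = 0, so 0+2+0 = 2.
Tuesday + 2 ≡ Thursday — that's 2002's doomsday.
In September the doomsday date is Sep 5.
Sep 30 is 25 days after Sep 5; 25 mod 7 = 4, so Thursday + 4 = Monday.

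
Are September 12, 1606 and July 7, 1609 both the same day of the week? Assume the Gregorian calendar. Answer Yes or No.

Yes

From Sep 12, 1606 to Jul 7, 1609 is 1029 days.
1029 mod 7 = 0, so they are the same weekday.
(Sep 12, 1606 is a Tuesday; Jul 7, 1609 is a Tuesday.)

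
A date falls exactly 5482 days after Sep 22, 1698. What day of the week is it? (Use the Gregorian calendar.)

Tuesday

First find the weekday of Sep 22, 1698. Doomsday rule: the anchor day for the 1600s is Tuesday. For year 98: 98÷12 = 8 r 2, and 2÷4 = 0, so 8+2+0 = 10.
Tuesday + 10 ≡ Friday — that's 1698's doomsday.
In September the doomsday date is Sep 5.
Sep 22 is 17 days after Sep 5; 17 mod 7 = 3, so Friday + 3 = Monday.
5482 mod 7 = 1, so 5482 days after a Monday is Monday + 1 = Tuesday.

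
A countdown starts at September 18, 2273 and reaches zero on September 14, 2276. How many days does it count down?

Sep 18, 2273 → Sep 18, 2274: 365 days.
Sep 18, 2274 → Sep 18, 2275: 365 days.
Sep 18, 2275 → Oct 18, 2275: 30 days (September has 30).
Oct 18, 2275 → Nov 18, 2275: 31 days (October has 31).
Nov 18, 2275 → Dec 18, 2275: 30 days (November has 30).
Dec 18, 2275 → Jan 18, 2276: 31 days (December has 31).
Jan 18, 2276 → Feb 18, 2276: 31 days (January has 31).
Feb 18, 2276 → Mar 18, 2276: 29 days (February has 29).
Mar 18, 2276 → Apr 18, 2276: 31 days (March has 31).
Apr 18, 2276 → May 18, 2276: 30 days (April has 30).
May 18, 2276 → Jun 18, 2276: 31 days (May has 31).
Jun 18, 2276 → Jul 18, 2276: 30 days (June has 30).
Jul 18, 2276 → Aug 18, 2276: 31 days (July has 31).
Aug 18, 2276 → Sep 14, 2276: 27 days.
Total: 1092 days.

1092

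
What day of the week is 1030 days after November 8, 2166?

Sunday

Nov 8, 2166 is a Saturday.
1030 mod 7 = 1, so 1030 days after a Saturday is Saturday + 1 = Sunday.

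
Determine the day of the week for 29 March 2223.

Doomsday rule: the anchor day for the 2200s is Friday. For year 23: 23÷12 = 1 r 11, and 11÷4 = 2, so 1+11+2 = 14.
Friday + 14 ≡ Friday — that's 2223's doomsday.
In March the doomsday date is Mar 14.
Mar 29 is 15 days after Mar 14; 15 mod 7 = 1, so Friday + 1 = Saturday.

Saturday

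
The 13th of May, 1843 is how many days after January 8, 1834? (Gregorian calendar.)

3412

Jan 8, 1834 → Jan 8, 1835: 365 days.
Jan 8, 1835 → Jan 8, 1836: 365 days.
Jan 8, 1836 → Jan 8, 1837: 366 days (Feb 29, 1836 is in that span).
Jan 8, 1837 → Jan 8, 1838: 365 days.
Jan 8, 1838 → Jan 8, 1839: 365 days.
Jan 8, 1839 → Jan 8, 1840: 365 days.
Jan 8, 1840 → Jan 8, 1841: 366 days (Feb 29, 1840 is in that span).
Jan 8, 1841 → Jan 8, 1842: 365 days.
Jan 8, 1842 → Jan 8, 1843: 365 days.
Jan 8, 1843 → Feb 8, 1843: 31 days (January has 31).
Feb 8, 1843 → Mar 8, 1843: 28 days (February has 28).
Mar 8, 1843 → Apr 8, 1843: 31 days (March has 31).
Apr 8, 1843 → May 8, 1843: 30 days (April has 30).
May 8, 1843 → May 13, 1843: 5 days.
Total: 3412 days.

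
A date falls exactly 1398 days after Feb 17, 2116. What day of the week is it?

Saturday

Feb 17, 2116 is a Monday.
1398 mod 7 = 5, so 1398 days after a Monday is Monday + 5 = Saturday.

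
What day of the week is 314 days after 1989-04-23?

First find the weekday of Apr 23, 1989. Doomsday rule: the anchor day for the 1900s is Wednesday. For year 89: 89÷12 = 7 r 5, and 5÷4 = 1, so 7+5+1 = 13.
Wednesday + 13 ≡ Tuesday — that's 1989's doomsday.
In April the doomsday date is Apr 4.
Apr 23 is 19 days after Apr 4; 19 mod 7 = 5, so Tuesday + 5 = Sunday.
314 mod 7 = 6, so 314 days after a Sunday is Sunday + 6 = Saturday.

Saturday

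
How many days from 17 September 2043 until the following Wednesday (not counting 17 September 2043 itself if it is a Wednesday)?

6

Sep 17, 2043 is a Thursday.
From Thursday to the next Wednesday is 6 days.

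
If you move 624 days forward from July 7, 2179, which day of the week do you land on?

Thursday

Jul 7, 2179 is a Wednesday.
624 mod 7 = 1, so 624 days after a Wednesday is Wednesday + 1 = Thursday.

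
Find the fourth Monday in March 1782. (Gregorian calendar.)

March 25, 1782

March 1, 1782 is a Friday.
The first Monday is therefore March 4 (3 days later).
The fourth Monday is 4 + 3×7 = March 25.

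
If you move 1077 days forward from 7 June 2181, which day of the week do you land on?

Jun 7, 2181 is a Thursday.
1077 mod 7 = 6, so 1077 days after a Thursday is Thursday + 6 = Wednesday.

Wednesday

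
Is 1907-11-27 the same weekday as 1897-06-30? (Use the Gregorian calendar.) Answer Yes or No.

Yes

From Jun 30, 1897 to Nov 27, 1907 is 3801 days.
3801 mod 7 = 0, so they are the same weekday.
(Jun 30, 1897 is a Wednesday; Nov 27, 1907 is a Wednesday.)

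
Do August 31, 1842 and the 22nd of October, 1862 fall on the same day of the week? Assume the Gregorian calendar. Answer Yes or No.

From Aug 31, 1842 to Oct 22, 1862 is 7357 days.
7357 mod 7 = 0, so they are the same weekday.
(Aug 31, 1842 is a Wednesday; Oct 22, 1862 is a Wednesday.)

Yes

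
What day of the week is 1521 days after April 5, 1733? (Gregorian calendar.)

Tuesday

First find the weekday of Apr 5, 1733. Doomsday rule: the anchor day for the 1700s is Sunday. For year 33: 33÷12 = 2 r 9, and 9÷4 = 2, so 2+9+2 = 13.
Sunday + 13 ≡ Saturday — that's 1733's doomsday.
In April the doomsday date is Apr 4.
Apr 5 is 1 day after Apr 4; 1 mod 7 = 1, so Saturday + 1 = Sunday.
1521 mod 7 = 2, so 1521 days after a Sunday is Sunday + 2 = Tuesday.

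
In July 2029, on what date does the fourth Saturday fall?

July 28, 2029

July 1, 2029 is a Sunday.
The first Saturday is therefore July 7 (6 days later).
The fourth Saturday is 7 + 3×7 = July 28.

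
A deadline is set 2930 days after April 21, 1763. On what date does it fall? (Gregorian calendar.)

April 29, 1771

+366 (one year; includes Feb 29, 1764) → Apr 21, 1764 (2564 left).
+365 (one year) → Apr 21, 1765 (2199 left).
+365 (one year) → Apr 21, 1766 (1834 left).
+365 (one year) → Apr 21, 1767 (1469 left).
+366 (one year; includes Feb 29, 1768) → Apr 21, 1768 (1103 left).
+365 (one year) → Apr 21, 1769 (738 left).
+365 (one year) → Apr 21, 1770 (373 left).
Apr has 30 days: +10 → May 1, 1770 (363 left).
May has 31 days: +31 → Jun 1, 1770 (332 left).
Jun has 30 days: +30 → Jul 1, 1770 (302 left).
Jul has 31 days: +31 → Aug 1, 1770 (271 left).
Aug has 31 days: +31 → Sep 1, 1770 (240 left).
Sep has 30 days: +30 → Oct 1, 1770 (210 left).
Oct has 31 days: +31 → Nov 1, 1770 (179 left).
Nov has 30 days: +30 → Dec 1, 1770 (149 left).
Dec has 31 days: +31 → Jan 1, 1771 (118 left).
Jan has 31 days: +31 → Feb 1, 1771 (87 left).
Feb has 28 days: +28 → Mar 1, 1771 (59 left).
Mar has 31 days: +31 → Apr 1, 1771 (28 left).
+28 → Apr 29, 1771.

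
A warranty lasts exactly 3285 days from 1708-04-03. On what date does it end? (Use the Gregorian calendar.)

April 1, 1717

+365 (one year) → Apr 3, 1709 (2920 left).
+365 (one year) → Apr 3, 1710 (2555 left).
+365 (one year) → Apr 3, 1711 (2190 left).
+366 (one year; includes Feb 29, 1712) → Apr 3, 1712 (1824 left).
+365 (one year) → Apr 3, 1713 (1459 left).
+365 (one year) → Apr 3, 1714 (1094 left).
+365 (one year) → Apr 3, 1715 (729 left).
+366 (one year; includes Feb 29, 1716) → Apr 3, 1716 (363 left).
Apr has 30 days: +28 → May 1, 1716 (335 left).
May has 31 days: +31 → Jun 1, 1716 (304 left).
Jun has 30 days: +30 → Jul 1, 1716 (274 left).
Jul has 31 days: +31 → Aug 1, 1716 (243 left).
Aug has 31 days: +31 → Sep 1, 1716 (212 left).
Sep has 30 days: +30 → Oct 1, 1716 (182 left).
Oct has 31 days: +31 → Nov 1, 1716 (151 left).
Nov has 30 days: +30 → Dec 1, 1716 (121 left).
Dec has 31 days: +31 → Jan 1, 1717 (90 left).
Jan has 31 days: +31 → Feb 1, 1717 (59 left).
Feb has 28 days: +28 → Mar 1, 1717 (31 left).
Mar has 31 days: +31 → Apr 1, 1717 (0 left).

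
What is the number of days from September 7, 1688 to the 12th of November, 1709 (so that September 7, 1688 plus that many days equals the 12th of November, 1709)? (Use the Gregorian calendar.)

7735

Sep 7, 1688 → Sep 7, 1689: 365 days.
Sep 7, 1689 → Sep 7, 1690: 365 days.
Sep 7, 1690 → Sep 7, 1691: 365 days.
Sep 7, 1691 → Sep 7, 1692: 366 days (Feb 29, 1692 is in that span).
Sep 7, 1692 → Sep 7, 1693: 365 days.
Sep 7, 1693 → Sep 7, 1694: 365 days.
Sep 7, 1694 → Sep 7, 1695: 365 days.
Sep 7, 1695 → Sep 7, 1696: 366 days (Feb 29, 1696 is in that span).
Sep 7, 1696 → Sep 7, 1697: 365 days.
Sep 7, 1697 → Sep 7, 1698: 365 days.
Sep 7, 1698 → Sep 7, 1699: 365 days.
Sep 7, 1699 → Sep 7, 1700: 365 days.
Sep 7, 1700 → Sep 7, 1701: 365 days.
Sep 7, 1701 → Sep 7, 1702: 365 days.
Sep 7, 1702 → Sep 7, 1703: 365 days.
Sep 7, 1703 → Sep 7, 1704: 366 days (Feb 29, 1704 is in that span).
Sep 7, 1704 → Sep 7, 1705: 365 days.
Sep 7, 1705 → Sep 7, 1706: 365 days.
Sep 7, 1706 → Sep 7, 1707: 365 days.
Sep 7, 1707 → Sep 7, 1708: 366 days (Feb 29, 1708 is in that span).
Sep 7, 1708 → Sep 7, 1709: 365 days.
Sep 7, 1709 → Oct 7, 1709: 30 days (September has 30).
Oct 7, 1709 → Nov 7, 1709: 31 days (October has 31).
Nov 7, 1709 → Nov 12, 1709: 5 days.
Total: 7735 days.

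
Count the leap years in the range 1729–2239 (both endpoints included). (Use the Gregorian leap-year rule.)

Multiples of 4 in [1729,2239]: 127.
Of those, multiples of 100: 5 (not leap unless ÷400).
Multiples of 400: 1.
Leap years = 127 − 5 + 1 = 123.

123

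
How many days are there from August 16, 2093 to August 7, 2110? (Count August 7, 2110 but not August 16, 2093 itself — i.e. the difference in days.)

6199

Aug 16, 2093 → Aug 16, 2094: 365 days.
Aug 16, 2094 → Aug 16, 2095: 365 days.
Aug 16, 2095 → Aug 16, 2096: 366 days (Feb 29, 2096 is in that span).
Aug 16, 2096 → Aug 16, 2097: 365 days.
Aug 16, 2097 → Aug 16, 2098: 365 days.
Aug 16, 2098 → Aug 16, 2099: 365 days.
Aug 16, 2099 → Aug 16, 2100: 365 days.
Aug 16, 2100 → Aug 16, 2101: 365 days.
Aug 16, 2101 → Aug 16, 2102: 365 days.
Aug 16, 2102 → Aug 16, 2103: 365 days.
Aug 16, 2103 → Aug 16, 2104: 366 days (Feb 29, 2104 is in that span).
Aug 16, 2104 → Aug 16, 2105: 365 days.
Aug 16, 2105 → Aug 16, 2106: 365 days.
Aug 16, 2106 → Aug 16, 2107: 365 days.
Aug 16, 2107 → Aug 16, 2108: 366 days (Feb 29, 2108 is in that span).
Aug 16, 2108 → Aug 16, 2109: 365 days.
Aug 16, 2109 → Sep 16, 2109: 31 days (August has 31).
Sep 16, 2109 → Oct 16, 2109: 30 days (September has 30).
Oct 16, 2109 → Nov 16, 2109: 31 days (October has 31).
Nov 16, 2109 → Dec 16, 2109: 30 days (November has 30).
Dec 16, 2109 → Jan 16, 2110: 31 days (December has 31).
Jan 16, 2110 → Feb 16, 2110: 31 days (January has 31).
Feb 16, 2110 → Mar 16, 2110: 28 days (February has 28).
Mar 16, 2110 → Apr 16, 2110: 31 days (March has 31).
Apr 16, 2110 → May 16, 2110: 30 days (April has 30).
May 16, 2110 → Jun 16, 2110: 31 days (May has 31).
Jun 16, 2110 → Jul 16, 2110: 30 days (June has 30).
Jul 16, 2110 → Aug 7, 2110: 22 days.
Total: 6199 days.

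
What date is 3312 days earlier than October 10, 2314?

−365 (one year) → Oct 10, 2313 (2947 left).
−365 (one year) → Oct 10, 2312 (2582 left).
−366 (one year; includes Feb 29, 2312) → Oct 10, 2311 (2216 left).
−365 (one year) → Oct 10, 2310 (1851 left).
−365 (one year) → Oct 10, 2309 (1486 left).
−365 (one year) → Oct 10, 2308 (1121 left).
−366 (one year; includes Feb 29, 2308) → Oct 10, 2307 (755 left).
−365 (one year) → Oct 10, 2306 (390 left).
−10 → Sep 30, 2306 (end of Sep, 30 days; 380 left).
−30 → Aug 31, 2306 (end of Aug, 31 days; 350 left).
−31 → Jul 31, 2306 (end of Jul, 31 days; 319 left).
−31 → Jun 30, 2306 (end of Jun, 30 days; 288 left).
−30 → May 31, 2306 (end of May, 31 days; 258 left).
−31 → Apr 30, 2306 (end of Apr, 30 days; 227 left).
−30 → Mar 31, 2306 (end of Mar, 31 days; 197 left).
−31 → Feb 28, 2306 (end of Feb, 28 days; 166 left).
−28 → Jan 31, 2306 (end of Jan, 31 days; 138 left).
−31 → Dec 31, 2305 (end of Dec, 31 days; 107 left).
−31 → Nov 30, 2305 (end of Nov, 30 days; 76 left).
−30 → Oct 31, 2305 (end of Oct, 31 days; 46 left).
−31 → Sep 30, 2305 (end of Sep, 30 days; 15 left).
−15 → Sep 15, 2305.

September 15, 2305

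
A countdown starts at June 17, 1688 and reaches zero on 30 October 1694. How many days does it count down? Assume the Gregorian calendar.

Jun 17, 1688 → Jun 17, 1689: 365 days.
Jun 17, 1689 → Jun 17, 1690: 365 days.
Jun 17, 1690 → Jun 17, 1691: 365 days.
Jun 17, 1691 → Jun 17, 1692: 366 days (Feb 29, 1692 is in that span).
Jun 17, 1692 → Jun 17, 1693: 365 days.
Jun 17, 1693 → Jun 17, 1694: 365 days.
Jun 17, 1694 → Jul 17, 1694: 30 days (June has 30).
Jul 17, 1694 → Aug 17, 1694: 31 days (July has 31).
Aug 17, 1694 → Sep 17, 1694: 31 days (August has 31).
Sep 17, 1694 → Oct 17, 1694: 30 days (September has 30).
Oct 17, 1694 → Oct 30, 1694: 13 days.
Total: 2326 days.

2326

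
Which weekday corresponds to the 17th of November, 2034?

Friday

Doomsday rule: the anchor day for the 2000s is Tuesday. For year 34: 34÷12 = 2 r 10, and 10÷4 = 2, so 2+10+2 = 14.
Tuesday + 14 ≡ Tuesday — that's 2034's doomsday.
In November the doomsday date is Nov 7.
Nov 17 is 10 days after Nov 7; 10 mod 7 = 3, so Tuesday + 3 = Friday.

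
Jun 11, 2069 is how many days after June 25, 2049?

Jun 25, 2049 → Jun 25, 2050: 365 days.
Jun 25, 2050 → Jun 25, 2051: 365 days.
Jun 25, 2051 → Jun 25, 2052: 366 days (Feb 29, 2052 is in that span).
Jun 25, 2052 → Jun 25, 2053: 365 days.
Jun 25, 2053 → Jun 25, 2054: 365 days.
Jun 25, 2054 → Jun 25, 2055: 365 days.
Jun 25, 2055 → Jun 25, 2056: 366 days (Feb 29, 2056 is in that span).
Jun 25, 2056 → Jun 25, 2057: 365 days.
Jun 25, 2057 → Jun 25, 2058: 365 days.
Jun 25, 2058 → Jun 25, 2059: 365 days.
Jun 25, 2059 → Jun 25, 2060: 366 days (Feb 29, 2060 is in that span).
Jun 25, 2060 → Jun 25, 2061: 365 days.
Jun 25, 2061 → Jun 25, 2062: 365 days.
Jun 25, 2062 → Jun 25, 2063: 365 days.
Jun 25, 2063 → Jun 25, 2064: 366 days (Feb 29, 2064 is in that span).
Jun 25, 2064 → Jun 25, 2065: 365 days.
Jun 25, 2065 → Jun 25, 2066: 365 days.
Jun 25, 2066 → Jun 25, 2067: 365 days.
Jun 25, 2067 → Jun 25, 2068: 366 days (Feb 29, 2068 is in that span).
Jun 25, 2068 → Jul 25, 2068: 30 days (June has 30).
Jul 25, 2068 → Aug 25, 2068: 31 days (July has 31).
Aug 25, 2068 → Sep 25, 2068: 31 days (August has 31).
Sep 25, 2068 → Oct 25, 2068: 30 days (September has 30).
Oct 25, 2068 → Nov 25, 2068: 31 days (October has 31).
Nov 25, 2068 → Dec 25, 2068: 30 days (November has 30).
Dec 25, 2068 → Jan 25, 2069: 31 days (December has 31).
Jan 25, 2069 → Feb 25, 2069: 31 days (January has 31).
Feb 25, 2069 → Mar 25, 2069: 28 days (February has 28).
Mar 25, 2069 → Apr 25, 2069: 31 days (March has 31).
Apr 25, 2069 → May 25, 2069: 30 days (April has 30).
May 25, 2069 → Jun 11, 2069: 17 days.
Total: 7291 days.

7291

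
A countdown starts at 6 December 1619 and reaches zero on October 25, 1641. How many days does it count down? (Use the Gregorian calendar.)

Dec 6, 1619 → Dec 6, 1620: 366 days (Feb 29, 1620 is in that span).
Dec 6, 1620 → Dec 6, 1621: 365 days.
Dec 6, 1621 → Dec 6, 1622: 365 days.
Dec 6, 1622 → Dec 6, 1623: 365 days.
Dec 6, 1623 → Dec 6, 1624: 366 days (Feb 29, 1624 is in that span).
Dec 6, 1624 → Dec 6, 1625: 365 days.
Dec 6, 1625 → Dec 6, 1626: 365 days.
Dec 6, 1626 → Dec 6, 1627: 365 days.
Dec 6, 1627 → Dec 6, 1628: 366 days (Feb 29, 1628 is in that span).
Dec 6, 1628 → Dec 6, 1629: 365 days.
Dec 6, 1629 → Dec 6, 1630: 365 days.
Dec 6, 1630 → Dec 6, 1631: 365 days.
Dec 6, 1631 → Dec 6, 1632: 366 days (Feb 29, 1632 is in that span).
Dec 6, 1632 → Dec 6, 1633: 365 days.
Dec 6, 1633 → Dec 6, 1634: 365 days.
Dec 6, 1634 → Dec 6, 1635: 365 days.
Dec 6, 1635 → Dec 6, 1636: 366 days (Feb 29, 1636 is in that span).
Dec 6, 1636 → Dec 6, 1637: 365 days.
Dec 6, 1637 → Dec 6, 1638: 365 days.
Dec 6, 1638 → Dec 6, 1639: 365 days.
Dec 6, 1639 → Dec 6, 1640: 366 days (Feb 29, 1640 is in that span).
Dec 6, 1640 → Jan 6, 1641: 31 days (December has 31).
Jan 6, 1641 → Feb 6, 1641: 31 days (January has 31).
Feb 6, 1641 → Mar 6, 1641: 28 days (February has 28).
Mar 6, 1641 → Apr 6, 1641: 31 days (March has 31).
Apr 6, 1641 → May 6, 1641: 30 days (April has 30).
May 6, 1641 → Jun 6, 1641: 31 days (May has 31).
Jun 6, 1641 → Jul 6, 1641: 30 days (June has 30).
Jul 6, 1641 → Aug 6, 1641: 31 days (July has 31).
Aug 6, 1641 → Sep 6, 1641: 31 days (August has 31).
Sep 6, 1641 → Oct 6, 1641: 30 days (September has 30).
Oct 6, 1641 → Oct 25, 1641: 19 days.
Total: 7994 days.

7994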